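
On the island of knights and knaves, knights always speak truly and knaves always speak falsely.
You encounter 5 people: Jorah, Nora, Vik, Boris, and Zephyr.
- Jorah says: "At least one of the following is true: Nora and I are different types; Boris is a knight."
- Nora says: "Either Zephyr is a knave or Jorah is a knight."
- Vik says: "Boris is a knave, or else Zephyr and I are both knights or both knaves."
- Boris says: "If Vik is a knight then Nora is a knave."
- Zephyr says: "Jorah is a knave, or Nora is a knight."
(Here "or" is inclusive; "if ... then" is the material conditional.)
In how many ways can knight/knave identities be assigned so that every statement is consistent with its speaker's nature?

Consistent assignments:
  Jorah=knight, Nora=knight, Vik=knave, Boris=knight, Zephyr=knight

1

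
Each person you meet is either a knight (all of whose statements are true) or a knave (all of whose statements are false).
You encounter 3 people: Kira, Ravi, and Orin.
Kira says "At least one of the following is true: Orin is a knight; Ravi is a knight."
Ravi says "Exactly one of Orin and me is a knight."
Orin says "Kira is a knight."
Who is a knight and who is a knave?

Kira (knave): "at least one of the following is true: Orin is a knight; Ravi is a knight" — false. ✓
Ravi is a knave, so "exactly one of Orin and me is a knight" must be false — and it is.
Orin is a knave, so "Kira is a knight" must be false — and it is.

Knights: none. Knaves: Kira, Ravi, and Orin.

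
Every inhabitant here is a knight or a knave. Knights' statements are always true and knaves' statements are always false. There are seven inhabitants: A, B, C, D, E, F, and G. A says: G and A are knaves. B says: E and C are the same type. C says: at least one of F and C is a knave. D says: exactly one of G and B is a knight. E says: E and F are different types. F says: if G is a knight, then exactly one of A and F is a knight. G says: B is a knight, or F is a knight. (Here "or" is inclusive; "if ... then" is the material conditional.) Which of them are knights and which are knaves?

A is a knave, B is a knight, C is a knight, D is a knave, E is a knight, F is a knave, and G is a knight.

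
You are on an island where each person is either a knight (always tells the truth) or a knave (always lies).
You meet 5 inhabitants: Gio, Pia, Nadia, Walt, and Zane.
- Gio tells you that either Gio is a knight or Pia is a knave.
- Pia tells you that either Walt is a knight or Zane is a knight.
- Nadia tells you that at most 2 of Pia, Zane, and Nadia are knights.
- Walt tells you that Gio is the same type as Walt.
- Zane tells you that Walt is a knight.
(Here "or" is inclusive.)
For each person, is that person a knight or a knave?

Gio (knight): "either Gio is a knight or Pia is a knave" — true. ✓
Pia is a knave, so "either Walt is a knight or Zane is a knight" must be false — and it is.
Since Nadia is a knight, "at most 2 of Pia, Zane, and Nadia are knights" needs to be true, which holds.
Walt is a knave; "Gio is the same type as Walt" is false, as required.
Zane is a knave, and the claim "Walt is a knight" is indeed false.

Gio is a knight, Pia is a knave, Nadia is a knight, Walt is a knave, and Zane is a knave.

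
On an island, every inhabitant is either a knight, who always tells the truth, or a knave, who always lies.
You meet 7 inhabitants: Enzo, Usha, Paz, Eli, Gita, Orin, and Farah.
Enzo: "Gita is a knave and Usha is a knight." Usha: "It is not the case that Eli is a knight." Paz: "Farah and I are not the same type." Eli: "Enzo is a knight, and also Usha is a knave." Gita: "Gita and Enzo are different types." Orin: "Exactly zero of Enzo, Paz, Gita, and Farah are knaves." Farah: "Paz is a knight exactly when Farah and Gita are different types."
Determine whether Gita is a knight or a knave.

Consistent assignments: {Enzo=knave, Usha=knight, Paz=knave, Eli=knave, Gita=knight, Orin=knave, Farah=knave}
In every consistent assignment, Gita is a knight.

Gita is a knight.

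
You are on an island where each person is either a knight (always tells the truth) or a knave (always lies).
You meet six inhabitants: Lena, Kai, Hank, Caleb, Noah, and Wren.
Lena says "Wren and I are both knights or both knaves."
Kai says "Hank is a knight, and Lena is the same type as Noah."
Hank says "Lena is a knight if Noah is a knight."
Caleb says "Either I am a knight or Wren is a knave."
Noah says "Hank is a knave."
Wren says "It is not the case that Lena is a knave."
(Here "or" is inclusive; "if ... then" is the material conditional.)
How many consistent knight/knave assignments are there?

Consistent assignments:
  Lena=knight, Kai=knave, Hank=knight, Caleb=knight, Noah=knave, Wren=knight
  Lena=knight, Kai=knave, Hank=knight, Caleb=knave, Noah=knave, Wren=knight

2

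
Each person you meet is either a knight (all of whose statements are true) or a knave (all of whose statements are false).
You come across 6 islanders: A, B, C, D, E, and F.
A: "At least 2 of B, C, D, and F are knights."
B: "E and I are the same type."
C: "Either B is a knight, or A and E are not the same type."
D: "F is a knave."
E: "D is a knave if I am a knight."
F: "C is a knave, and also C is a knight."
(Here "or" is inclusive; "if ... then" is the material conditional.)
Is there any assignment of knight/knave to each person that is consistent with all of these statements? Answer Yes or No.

No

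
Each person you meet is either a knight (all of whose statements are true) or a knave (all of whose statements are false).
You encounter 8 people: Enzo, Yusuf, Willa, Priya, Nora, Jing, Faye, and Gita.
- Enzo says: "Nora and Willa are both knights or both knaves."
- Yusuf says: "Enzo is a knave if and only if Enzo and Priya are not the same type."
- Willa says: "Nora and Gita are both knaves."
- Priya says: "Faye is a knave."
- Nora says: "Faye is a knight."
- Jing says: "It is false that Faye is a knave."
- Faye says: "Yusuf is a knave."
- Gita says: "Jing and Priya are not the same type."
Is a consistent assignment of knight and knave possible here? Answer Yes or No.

Yes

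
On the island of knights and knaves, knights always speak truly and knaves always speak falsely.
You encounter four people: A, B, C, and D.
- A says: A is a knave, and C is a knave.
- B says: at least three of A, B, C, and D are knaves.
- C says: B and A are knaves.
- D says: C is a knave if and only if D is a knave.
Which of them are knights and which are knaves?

Since A is a knave, "A is a knave, and C is a knave" needs to be false, which holds.
B is a knave, and the claim "at least three of A, B, C, and D are knaves" is indeed false.
C (knight): "B and A are knaves" — True. ✓
As a knight, D's statement "C is a knave if and only if D is a knave" should be True; it is.

Knights: C and D. Knaves: A and B.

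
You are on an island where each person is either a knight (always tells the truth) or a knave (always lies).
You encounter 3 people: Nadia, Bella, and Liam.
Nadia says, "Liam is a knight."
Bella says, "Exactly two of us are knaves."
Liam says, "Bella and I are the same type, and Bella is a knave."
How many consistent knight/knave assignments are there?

Consistent assignments:
  Nadia=knave, Bella=knight, Liam=knave

1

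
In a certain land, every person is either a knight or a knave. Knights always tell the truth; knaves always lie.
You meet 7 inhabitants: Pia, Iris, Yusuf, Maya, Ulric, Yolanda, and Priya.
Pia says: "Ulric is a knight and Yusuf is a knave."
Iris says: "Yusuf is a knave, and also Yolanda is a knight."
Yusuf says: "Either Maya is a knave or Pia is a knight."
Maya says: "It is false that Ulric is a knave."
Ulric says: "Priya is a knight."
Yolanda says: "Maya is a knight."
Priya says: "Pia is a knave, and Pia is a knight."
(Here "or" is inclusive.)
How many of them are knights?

The unique consistent assignment is Pia=knave, Iris=knave, Yusuf=knight, Maya=knave, Ulric=knave, Yolanda=knave, Priya=knave.
That has 1 knight.

1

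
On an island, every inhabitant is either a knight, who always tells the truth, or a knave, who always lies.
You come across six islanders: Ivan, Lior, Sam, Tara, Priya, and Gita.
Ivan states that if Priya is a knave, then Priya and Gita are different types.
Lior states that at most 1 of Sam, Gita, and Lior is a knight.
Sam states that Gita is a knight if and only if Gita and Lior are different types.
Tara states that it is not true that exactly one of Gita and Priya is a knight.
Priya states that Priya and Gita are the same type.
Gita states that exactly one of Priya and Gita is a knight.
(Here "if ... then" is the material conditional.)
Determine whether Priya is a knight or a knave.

Consistent assignments: {Ivan=knight, Lior=knave, Sam=knight, Tara=knave, Priya=knave, Gita=knight}
In every consistent assignment, Priya is a knave.

Priya is a knave.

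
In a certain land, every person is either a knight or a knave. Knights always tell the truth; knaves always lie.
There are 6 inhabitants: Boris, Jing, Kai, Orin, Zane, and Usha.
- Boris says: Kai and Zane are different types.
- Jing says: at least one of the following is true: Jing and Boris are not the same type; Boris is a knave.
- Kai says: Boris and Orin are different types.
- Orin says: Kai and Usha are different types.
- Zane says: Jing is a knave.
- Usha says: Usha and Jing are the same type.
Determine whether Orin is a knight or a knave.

Orin is a knave.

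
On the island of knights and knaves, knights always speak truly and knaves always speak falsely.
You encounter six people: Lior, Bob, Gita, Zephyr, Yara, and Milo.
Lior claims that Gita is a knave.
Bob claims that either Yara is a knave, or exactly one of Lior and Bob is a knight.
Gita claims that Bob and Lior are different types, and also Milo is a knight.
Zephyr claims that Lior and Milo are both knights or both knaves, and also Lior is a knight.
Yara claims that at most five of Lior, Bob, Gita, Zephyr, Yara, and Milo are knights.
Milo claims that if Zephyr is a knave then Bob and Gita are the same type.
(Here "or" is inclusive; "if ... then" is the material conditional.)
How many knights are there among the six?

4

The unique consistent assignment is Lior=knave, Bob=knight, Gita=knight, Zephyr=knave, Yara=knight, Milo=knight.
That has 4 knights.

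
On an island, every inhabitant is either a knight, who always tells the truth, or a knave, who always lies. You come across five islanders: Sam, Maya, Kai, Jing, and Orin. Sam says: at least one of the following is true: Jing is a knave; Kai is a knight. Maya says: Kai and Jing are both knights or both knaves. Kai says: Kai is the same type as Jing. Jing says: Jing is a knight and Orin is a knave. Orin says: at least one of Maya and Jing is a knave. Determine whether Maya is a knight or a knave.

Maya is a knight.

Consistent assignments: {Sam=knight, Maya=knight, Kai=knight, Jing=knight, Orin=knave}
In every consistent assignment, Maya is a knight.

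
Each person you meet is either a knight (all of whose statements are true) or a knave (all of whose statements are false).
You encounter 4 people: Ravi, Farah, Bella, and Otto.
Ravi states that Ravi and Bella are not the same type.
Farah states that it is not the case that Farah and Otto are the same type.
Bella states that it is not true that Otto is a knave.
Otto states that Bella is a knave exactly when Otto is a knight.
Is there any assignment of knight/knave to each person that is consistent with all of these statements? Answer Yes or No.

Yes

One consistent assignment: Ravi=knight, Farah=knight, Bella=knave, Otto=knave.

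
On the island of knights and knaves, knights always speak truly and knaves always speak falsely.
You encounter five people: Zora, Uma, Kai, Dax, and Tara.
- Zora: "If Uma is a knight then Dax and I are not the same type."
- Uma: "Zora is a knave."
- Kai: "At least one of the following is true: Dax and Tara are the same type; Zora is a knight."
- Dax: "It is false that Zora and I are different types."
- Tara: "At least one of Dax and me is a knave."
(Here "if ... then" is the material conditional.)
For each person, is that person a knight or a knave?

Suppose Zora is a knave. Then Zora's statement "if Uma is a knight then Dax and I are not the same type" would have to be false. Checking the 16 ways to assign the others, none is consistent with every speaker.
(For instance, with Uma=knave, Kai=knight, Dax=knave, Tara=knight, Zora's claim "if Uma is a knight then Dax and I are not the same type" comes out true where it would need to be false.)
So Zora must be a knight, making "if Uma is a knight then Dax and I are not the same type" true. Taking Zora=knight, Uma=knave, Kai=knight, Dax=knave, Tara=knight, each remaining statement checks out:
  Uma (knave): "Zora is a knave" — false. ✓
  Kai (knight): "at least one of the following is true: Dax and Tara are the same type; Zora is a knight" — true. ✓
  Dax (knave): "it is false that Zora and I are different types" — false. ✓
  Tara (knight): "at least one of Dax and me is a knave" — true. ✓
This is the unique consistent assignment.

Zora is a knight, Uma is a knave, Kai is a knight, Dax is a knave, and Tara is a knight.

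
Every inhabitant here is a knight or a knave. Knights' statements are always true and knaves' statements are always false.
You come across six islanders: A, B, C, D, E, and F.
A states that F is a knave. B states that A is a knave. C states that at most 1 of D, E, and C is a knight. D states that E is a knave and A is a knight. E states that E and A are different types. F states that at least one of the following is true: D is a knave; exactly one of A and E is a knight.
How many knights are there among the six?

The unique consistent assignment is A=knave, B=knight, C=knight, D=knave, E=knave, F=knight.
That has 3 knights.

3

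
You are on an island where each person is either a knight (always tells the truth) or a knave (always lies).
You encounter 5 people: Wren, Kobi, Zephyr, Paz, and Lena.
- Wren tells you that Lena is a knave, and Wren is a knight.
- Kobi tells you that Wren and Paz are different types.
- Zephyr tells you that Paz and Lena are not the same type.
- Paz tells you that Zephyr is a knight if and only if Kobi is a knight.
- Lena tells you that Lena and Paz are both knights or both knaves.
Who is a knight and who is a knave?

Wren is a knave, Kobi is a knight, Zephyr is a knight, Paz is a knight, and Lena is a knave.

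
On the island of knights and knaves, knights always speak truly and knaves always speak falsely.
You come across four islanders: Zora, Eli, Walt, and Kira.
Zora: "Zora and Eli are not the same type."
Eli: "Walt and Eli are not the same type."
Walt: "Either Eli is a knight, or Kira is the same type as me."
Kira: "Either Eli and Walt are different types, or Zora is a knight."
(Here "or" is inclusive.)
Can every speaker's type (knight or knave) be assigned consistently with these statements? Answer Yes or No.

Yes

One consistent assignment: Zora=knight, Eli=knave, Walt=knave, Kira=knight.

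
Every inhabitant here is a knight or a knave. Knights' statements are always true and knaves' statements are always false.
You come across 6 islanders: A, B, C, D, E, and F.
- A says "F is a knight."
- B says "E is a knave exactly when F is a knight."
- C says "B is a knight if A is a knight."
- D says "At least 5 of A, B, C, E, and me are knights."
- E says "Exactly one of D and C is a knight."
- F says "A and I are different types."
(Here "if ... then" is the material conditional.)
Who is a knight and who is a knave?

A is a knave, B is a knight, C is a knight, D is a knave, E is a knight, and F is a knave.

A is a knave, so "F is a knight" must be False — and it is.
B is a knight; "E is a knave exactly when F is a knight" is True, as required.
Since C is a knight, "B is a knight if A is a knight" needs to be True, which holds.
D is a knave, and the claim "at least 5 of A, B, C, E, and me are knights" is indeed False.
As a knight, E's statement "exactly one of D and C is a knight" should be True; it is.
Since F is a knave, "A and I are different types" needs to be False, which holds.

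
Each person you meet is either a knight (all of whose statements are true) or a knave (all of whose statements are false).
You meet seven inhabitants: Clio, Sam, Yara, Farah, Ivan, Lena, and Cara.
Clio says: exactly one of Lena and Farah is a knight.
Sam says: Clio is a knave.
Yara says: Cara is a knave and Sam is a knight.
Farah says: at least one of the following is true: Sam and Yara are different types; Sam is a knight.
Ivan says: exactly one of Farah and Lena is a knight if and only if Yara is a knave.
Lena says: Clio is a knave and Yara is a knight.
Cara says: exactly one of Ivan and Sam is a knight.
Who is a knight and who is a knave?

Knights: Sam, Yara, Farah, Ivan, and Lena. Knaves: Clio and Cara.

Since Clio is a knave, "exactly one of Lena and Farah is a knight" needs to be False, which holds.
Sam is a knight, and the claim "Clio is a knave" is indeed True.
Yara is a knight; "Cara is a knave and Sam is a knight" is True, as required.
Farah (knight): "at least one of the following is true: Sam and Yara are different types; Sam is a knight" — True. ✓
Ivan is a knight, and the claim "exactly one of Farah and Lena is a knight if and only if Yara is a knave" is indeed True.
Lena (knight): "Clio is a knave and Yara is a knight" — True. ✓
Cara is a knave; "exactly one of Ivan and Sam is a knight" is False, as required.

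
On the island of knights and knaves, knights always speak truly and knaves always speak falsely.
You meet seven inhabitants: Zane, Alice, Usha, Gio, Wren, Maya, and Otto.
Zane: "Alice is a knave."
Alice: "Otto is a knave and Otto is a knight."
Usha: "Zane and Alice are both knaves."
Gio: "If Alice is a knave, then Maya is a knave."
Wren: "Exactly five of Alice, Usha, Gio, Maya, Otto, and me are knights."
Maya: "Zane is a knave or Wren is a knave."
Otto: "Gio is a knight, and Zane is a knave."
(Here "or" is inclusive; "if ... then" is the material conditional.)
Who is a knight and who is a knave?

Zane is a knight, so "Alice is a knave" must be True — and it is.
Alice is a knave, so "Otto is a knave and Otto is a knight" must be False — and it is.
As a knave, Usha's statement "Zane and Alice are both knaves" should be False; it is.
Gio is a knave, and the claim "if Alice is a knave, then Maya is a knave" is indeed False.
Wren is a knave, and the claim "exactly five of Alice, Usha, Gio, Maya, Otto, and me are knights" is indeed False.
Maya is a knight, so "Zane is a knave or Wren is a knave" must be True — and it is.
Otto is a knave, and the claim "Gio is a knight, and Zane is a knave" is indeed False.

Zane is a knight, Alice is a knave, Usha is a knave, Gio is a knave, Wren is a knave, Maya is a knight, and Otto is a knave.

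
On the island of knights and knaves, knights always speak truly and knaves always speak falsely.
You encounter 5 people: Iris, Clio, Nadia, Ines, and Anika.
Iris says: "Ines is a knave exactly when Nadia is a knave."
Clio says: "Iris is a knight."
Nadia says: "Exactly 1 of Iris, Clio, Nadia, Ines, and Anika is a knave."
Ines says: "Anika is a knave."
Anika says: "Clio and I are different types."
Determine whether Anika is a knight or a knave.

Anika is a knave.

Consistent assignments: {Iris=knave, Clio=knave, Nadia=knave, Ines=knight, Anika=knave}
In every consistent assignment, Anika is a knave.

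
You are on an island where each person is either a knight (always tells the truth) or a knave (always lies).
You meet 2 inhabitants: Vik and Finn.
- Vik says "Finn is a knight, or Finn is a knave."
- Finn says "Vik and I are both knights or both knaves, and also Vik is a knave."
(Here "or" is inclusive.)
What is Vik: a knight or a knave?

Vik is a knight.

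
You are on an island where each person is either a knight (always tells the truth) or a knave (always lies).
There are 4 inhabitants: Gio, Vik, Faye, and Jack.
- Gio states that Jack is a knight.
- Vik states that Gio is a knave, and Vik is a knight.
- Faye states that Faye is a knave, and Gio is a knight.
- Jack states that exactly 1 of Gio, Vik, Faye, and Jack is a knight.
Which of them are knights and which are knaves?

Suppose Gio is a knight. Then Gio's statement "Jack is a knight" would have to be true. Checking the 8 ways to assign the others, none is consistent with every speaker.
(For instance, with Vik=knave, Faye=knave, Jack=knave, Gio's claim "Jack is a knight" comes out false where it would need to be true.)
So Gio must be a knave, making "Jack is a knight" false. Taking Gio=knave, Vik=knave, Faye=knave, Jack=knave, each remaining statement checks out:
  Vik (knave): "Gio is a knave, and Vik is a knight" — false. ✓
  Faye (knave): "Faye is a knave, and Gio is a knight" — false. ✓
  Jack (knave): "exactly 1 of Gio, Vik, Faye, and Jack is a knight" — false. ✓
This is the unique consistent assignment.

Knights: none. Knaves: Gio, Vik, Faye, and Jack.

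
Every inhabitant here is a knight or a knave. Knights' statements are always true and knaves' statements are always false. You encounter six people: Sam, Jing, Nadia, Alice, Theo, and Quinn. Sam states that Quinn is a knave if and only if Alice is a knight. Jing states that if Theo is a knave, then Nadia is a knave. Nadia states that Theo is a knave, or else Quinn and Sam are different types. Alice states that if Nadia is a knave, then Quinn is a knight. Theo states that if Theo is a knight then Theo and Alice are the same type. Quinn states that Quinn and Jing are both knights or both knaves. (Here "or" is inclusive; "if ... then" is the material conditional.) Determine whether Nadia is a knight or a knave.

Consistent assignments: {Sam=knight, Jing=knight, Nadia=knight, Alice=knight, Theo=knight, Quinn=knave}; {Sam=knave, Jing=knight, Nadia=knight, Alice=knight, Theo=knight, Quinn=knight}
In every consistent assignment, Nadia is a knight.

Nadia is a knight.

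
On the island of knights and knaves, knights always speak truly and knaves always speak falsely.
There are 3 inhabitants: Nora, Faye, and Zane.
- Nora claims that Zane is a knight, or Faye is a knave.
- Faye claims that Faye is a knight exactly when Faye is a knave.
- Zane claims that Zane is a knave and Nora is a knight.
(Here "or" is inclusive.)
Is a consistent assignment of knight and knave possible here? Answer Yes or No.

No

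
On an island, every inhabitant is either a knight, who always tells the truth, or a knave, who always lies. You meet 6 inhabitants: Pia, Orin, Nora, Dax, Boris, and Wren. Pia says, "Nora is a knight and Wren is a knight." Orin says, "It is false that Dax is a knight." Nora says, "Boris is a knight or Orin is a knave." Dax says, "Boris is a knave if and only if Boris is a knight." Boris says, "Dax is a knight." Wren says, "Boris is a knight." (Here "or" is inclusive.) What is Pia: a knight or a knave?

Pia is a knave.

Consistent assignments: {Pia=knave, Orin=knight, Nora=knave, Dax=knave, Boris=knave, Wren=knave}
In every consistent assignment, Pia is a knave.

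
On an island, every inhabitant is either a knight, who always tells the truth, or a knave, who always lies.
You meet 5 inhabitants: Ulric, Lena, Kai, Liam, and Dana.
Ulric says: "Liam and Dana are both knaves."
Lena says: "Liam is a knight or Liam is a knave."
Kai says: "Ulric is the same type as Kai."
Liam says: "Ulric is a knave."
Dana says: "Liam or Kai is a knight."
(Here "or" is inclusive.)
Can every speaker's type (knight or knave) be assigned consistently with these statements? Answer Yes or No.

One consistent assignment: Ulric=knight, Lena=knight, Kai=knave, Liam=knave, Dana=knave.

Yes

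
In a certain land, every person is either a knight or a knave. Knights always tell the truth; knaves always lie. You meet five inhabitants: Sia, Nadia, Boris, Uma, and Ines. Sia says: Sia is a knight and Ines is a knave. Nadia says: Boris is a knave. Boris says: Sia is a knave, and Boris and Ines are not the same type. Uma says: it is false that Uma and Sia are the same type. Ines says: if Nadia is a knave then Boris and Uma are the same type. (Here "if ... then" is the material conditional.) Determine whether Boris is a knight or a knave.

Boris is a knight.

Consistent assignments: {Sia=knave, Nadia=knave, Boris=knight, Uma=knave, Ines=knave}
In every consistent assignment, Boris is a knight.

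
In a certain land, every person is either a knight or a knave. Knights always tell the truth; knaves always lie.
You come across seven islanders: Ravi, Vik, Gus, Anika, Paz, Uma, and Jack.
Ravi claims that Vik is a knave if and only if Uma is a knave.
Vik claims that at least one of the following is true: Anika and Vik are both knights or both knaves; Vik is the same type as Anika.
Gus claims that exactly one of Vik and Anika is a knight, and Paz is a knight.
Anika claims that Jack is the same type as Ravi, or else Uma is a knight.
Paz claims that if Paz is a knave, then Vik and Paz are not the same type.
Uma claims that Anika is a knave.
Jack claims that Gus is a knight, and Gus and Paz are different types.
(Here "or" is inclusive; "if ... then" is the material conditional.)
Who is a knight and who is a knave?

As a knave, Ravi's statement "Vik is a knave if and only if Uma is a knave" should be False; it is.
As a knight, Vik's statement "at least one of the following is true: Anika and Vik are both knights or both knaves; Vik is the same type as Anika" should be True; it is.
Gus is a knave, and the claim "exactly one of Vik and Anika is a knight, and Paz is a knight" is indeed False.
Anika is a knight; "Jack is the same type as Ravi, or else Uma is a knight" is True, as required.
Since Paz is a knight, "if Paz is a knave, then Vik and Paz are not the same type" needs to be True, which holds.
Uma is a knave; "Anika is a knave" is False, as required.
As a knave, Jack's statement "Gus is a knight, and Gus and Paz are different types" should be False; it is.

Knights: Vik, Anika, and Paz. Knaves: Ravi, Gus, Uma, and Jack.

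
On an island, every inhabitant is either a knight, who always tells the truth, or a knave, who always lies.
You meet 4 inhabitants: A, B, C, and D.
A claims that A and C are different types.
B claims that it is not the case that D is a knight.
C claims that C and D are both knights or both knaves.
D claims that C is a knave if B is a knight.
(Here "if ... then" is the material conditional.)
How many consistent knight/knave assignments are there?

Consistent assignments:
  A=knight, B=knave, C=knave, D=knight
  A=knave, B=knave, C=knave, D=knight

2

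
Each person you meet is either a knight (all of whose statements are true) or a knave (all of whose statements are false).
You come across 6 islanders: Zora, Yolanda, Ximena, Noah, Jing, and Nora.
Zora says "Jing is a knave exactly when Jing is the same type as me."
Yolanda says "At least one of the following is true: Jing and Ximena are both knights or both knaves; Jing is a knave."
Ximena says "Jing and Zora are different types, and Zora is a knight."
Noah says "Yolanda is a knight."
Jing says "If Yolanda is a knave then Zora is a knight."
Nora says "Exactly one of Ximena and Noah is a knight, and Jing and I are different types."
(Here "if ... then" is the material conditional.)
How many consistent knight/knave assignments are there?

0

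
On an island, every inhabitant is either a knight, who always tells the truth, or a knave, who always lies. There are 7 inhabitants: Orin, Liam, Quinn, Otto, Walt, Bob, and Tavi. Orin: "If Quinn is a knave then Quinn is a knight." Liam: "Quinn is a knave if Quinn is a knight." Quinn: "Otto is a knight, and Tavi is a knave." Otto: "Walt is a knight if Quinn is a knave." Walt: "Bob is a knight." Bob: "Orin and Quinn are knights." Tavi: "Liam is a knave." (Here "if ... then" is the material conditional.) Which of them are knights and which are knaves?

Orin is a knave, Liam is a knight, Quinn is a knave, Otto is a knave, Walt is a knave, Bob is a knave, and Tavi is a knave.

Orin (knave): "if Quinn is a knave then Quinn is a knight" — False. ✓
Since Liam is a knight, "Quinn is a knave if Quinn is a knight" needs to be true, which holds.
Since Quinn is a knave, "Otto is a knight, and Tavi is a knave" needs to be False, which holds.
As a knave, Otto's statement "Walt is a knight if Quinn is a knave" should be False; it is.
As a knave, Walt's statement "Bob is a knight" should be False; it is.
As a knave, Bob's statement "Orin and Quinn are knights" should be False; it is.
Tavi is a knave; "Liam is a knave" is False, as required.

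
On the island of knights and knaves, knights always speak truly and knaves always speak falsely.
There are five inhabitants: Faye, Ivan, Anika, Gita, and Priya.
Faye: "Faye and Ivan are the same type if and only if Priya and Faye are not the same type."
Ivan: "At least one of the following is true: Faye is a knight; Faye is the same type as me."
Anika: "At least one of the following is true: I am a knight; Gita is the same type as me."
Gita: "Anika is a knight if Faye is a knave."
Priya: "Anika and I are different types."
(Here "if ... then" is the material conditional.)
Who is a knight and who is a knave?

Faye is a knight, Ivan is a knight, Anika is a knave, Gita is a knight, and Priya is a knave.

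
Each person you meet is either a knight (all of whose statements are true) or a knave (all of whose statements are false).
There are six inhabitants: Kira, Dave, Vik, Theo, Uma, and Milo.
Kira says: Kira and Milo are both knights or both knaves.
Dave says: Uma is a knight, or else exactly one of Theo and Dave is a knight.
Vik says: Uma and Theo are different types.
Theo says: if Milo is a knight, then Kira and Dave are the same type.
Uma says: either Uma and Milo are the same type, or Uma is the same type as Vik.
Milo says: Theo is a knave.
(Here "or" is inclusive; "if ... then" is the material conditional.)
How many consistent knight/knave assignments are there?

Consistent assignments:
  Kira=knave, Dave=knight, Vik=knight, Theo=knave, Uma=knight, Milo=knight

1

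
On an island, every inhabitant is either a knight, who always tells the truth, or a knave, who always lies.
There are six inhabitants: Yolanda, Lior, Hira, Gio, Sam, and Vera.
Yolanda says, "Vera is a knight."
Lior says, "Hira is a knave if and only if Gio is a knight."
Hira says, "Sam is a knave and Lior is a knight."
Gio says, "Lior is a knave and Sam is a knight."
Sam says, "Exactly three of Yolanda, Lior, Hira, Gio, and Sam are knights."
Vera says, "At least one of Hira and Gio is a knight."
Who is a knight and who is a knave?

Yolanda is a knave, Lior is a knave, Hira is a knave, Gio is a knave, Sam is a knave, and Vera is a knave.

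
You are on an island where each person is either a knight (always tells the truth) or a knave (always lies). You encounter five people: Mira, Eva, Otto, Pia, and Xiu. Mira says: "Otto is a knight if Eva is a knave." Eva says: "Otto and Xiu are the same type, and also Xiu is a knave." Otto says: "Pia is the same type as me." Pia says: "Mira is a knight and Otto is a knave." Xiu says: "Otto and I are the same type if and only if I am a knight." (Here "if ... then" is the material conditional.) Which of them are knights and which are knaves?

Suppose Mira is a knave. Then Mira's statement "Otto is a knight if Eva is a knave" would have to be false. Checking the 16 ways to assign the others, none is consistent with every speaker.
(For instance, with Eva=knight, Otto=knave, Pia=knight, Xiu=knave, Mira's claim "Otto is a knight if Eva is a knave" comes out true where it would need to be false.)
So Mira must be a knight, making "Otto is a knight if Eva is a knave" true. Taking Mira=knight, Eva=knight, Otto=knave, Pia=knight, Xiu=knave, each remaining statement checks out:
  Eva (knight): "Otto and Xiu are the same type, and also Xiu is a knave" — true. ✓
  Otto (knave): "Pia is the same type as me" — false. ✓
  Pia (knight): "Mira is a knight and Otto is a knave" — true. ✓
  Xiu (knave): "Otto and I are the same type if and only if I am a knight" — false. ✓
This is the unique consistent assignment.

Mira is a knight, Eva is a knight, Otto is a knave, Pia is a knight, and Xiu is a knave.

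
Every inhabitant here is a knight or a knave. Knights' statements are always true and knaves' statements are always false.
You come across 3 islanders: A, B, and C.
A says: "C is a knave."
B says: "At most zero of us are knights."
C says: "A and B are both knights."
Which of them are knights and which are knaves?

As a knight, A's statement "C is a knave" should be true; it is.
B is a knave, so "at most zero of us are knights" must be False — and it is.
C is a knave; "A and B are both knights" is False, as required.

A is a knight, B is a knave, and C is a knave.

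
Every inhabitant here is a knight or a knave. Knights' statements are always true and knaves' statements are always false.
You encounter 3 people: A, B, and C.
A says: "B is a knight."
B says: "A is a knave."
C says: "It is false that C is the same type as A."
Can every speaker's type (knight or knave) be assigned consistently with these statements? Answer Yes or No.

No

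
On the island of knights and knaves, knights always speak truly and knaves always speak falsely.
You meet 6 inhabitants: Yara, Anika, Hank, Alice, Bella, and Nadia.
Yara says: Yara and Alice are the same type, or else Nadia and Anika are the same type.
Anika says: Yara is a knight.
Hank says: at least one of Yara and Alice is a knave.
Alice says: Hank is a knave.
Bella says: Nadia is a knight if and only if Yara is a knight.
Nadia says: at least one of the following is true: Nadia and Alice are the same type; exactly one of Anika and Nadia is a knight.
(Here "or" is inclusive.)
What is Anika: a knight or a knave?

Anika is a knight.

Consistent assignments: {Yara=knight, Anika=knight, Hank=knave, Alice=knight, Bella=knight, Nadia=knight}
In every consistent assignment, Anika is a knight.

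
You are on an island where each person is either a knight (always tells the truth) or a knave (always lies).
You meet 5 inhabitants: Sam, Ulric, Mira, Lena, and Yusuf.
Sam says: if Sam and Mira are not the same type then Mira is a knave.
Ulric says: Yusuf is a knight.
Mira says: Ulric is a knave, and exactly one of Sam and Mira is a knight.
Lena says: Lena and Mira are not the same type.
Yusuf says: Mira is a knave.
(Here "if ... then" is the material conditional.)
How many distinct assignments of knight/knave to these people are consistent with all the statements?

2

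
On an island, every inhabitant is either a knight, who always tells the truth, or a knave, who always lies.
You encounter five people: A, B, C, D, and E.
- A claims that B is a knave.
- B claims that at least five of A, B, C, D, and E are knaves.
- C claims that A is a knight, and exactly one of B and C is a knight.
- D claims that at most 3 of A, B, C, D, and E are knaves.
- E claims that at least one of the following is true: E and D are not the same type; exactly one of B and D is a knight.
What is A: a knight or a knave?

A is a knight.

Consistent assignments: {A=knight, B=knave, C=knight, D=knight, E=knight}; {A=knight, B=knave, C=knave, D=knight, E=knight}; {A=knight, B=knave, C=knave, D=knave, E=knave}
In every consistent assignment, A is a knight.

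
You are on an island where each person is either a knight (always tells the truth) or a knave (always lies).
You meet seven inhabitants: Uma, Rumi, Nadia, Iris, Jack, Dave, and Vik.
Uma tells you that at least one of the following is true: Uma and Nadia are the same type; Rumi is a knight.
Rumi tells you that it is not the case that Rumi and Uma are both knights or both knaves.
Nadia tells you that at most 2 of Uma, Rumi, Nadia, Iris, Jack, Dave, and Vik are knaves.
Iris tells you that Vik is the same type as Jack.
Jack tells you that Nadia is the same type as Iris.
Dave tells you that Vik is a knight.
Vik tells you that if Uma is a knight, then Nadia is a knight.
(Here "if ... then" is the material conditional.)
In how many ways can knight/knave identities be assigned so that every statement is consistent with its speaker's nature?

Consistent assignments:
  Uma=knave, Rumi=knave, Nadia=knight, Iris=knight, Jack=knight, Dave=knight, Vik=knight

1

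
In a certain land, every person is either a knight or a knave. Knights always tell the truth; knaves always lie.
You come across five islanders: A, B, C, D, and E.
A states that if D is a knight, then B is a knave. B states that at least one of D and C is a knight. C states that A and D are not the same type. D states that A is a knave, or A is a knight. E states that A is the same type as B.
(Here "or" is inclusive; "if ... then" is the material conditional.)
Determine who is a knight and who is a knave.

A is a knave, B is a knight, C is a knight, D is a knight, and E is a knave.

A is a knave, and the claim "if D is a knight, then B is a knave" is indeed False.
As a knight, B's statement "at least one of D and C is a knight" should be True; it is.
C (knight): "A and D are not the same type" — True. ✓
D is a knight, and the claim "A is a knave, or A is a knight" is indeed True.
E is a knave, so "A is the same type as B" must be False — and it is.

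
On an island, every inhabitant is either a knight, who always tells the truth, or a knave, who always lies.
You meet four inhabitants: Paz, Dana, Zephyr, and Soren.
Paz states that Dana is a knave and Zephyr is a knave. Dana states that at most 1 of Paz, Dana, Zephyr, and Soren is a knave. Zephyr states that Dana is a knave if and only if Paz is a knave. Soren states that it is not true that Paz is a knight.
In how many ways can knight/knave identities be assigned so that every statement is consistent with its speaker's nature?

2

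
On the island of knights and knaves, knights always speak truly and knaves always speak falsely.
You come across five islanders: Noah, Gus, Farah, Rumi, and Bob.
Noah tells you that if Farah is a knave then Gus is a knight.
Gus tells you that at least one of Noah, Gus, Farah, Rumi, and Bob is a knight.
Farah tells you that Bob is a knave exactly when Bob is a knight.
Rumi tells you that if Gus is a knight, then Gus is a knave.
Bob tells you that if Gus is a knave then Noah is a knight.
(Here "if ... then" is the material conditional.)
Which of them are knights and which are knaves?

Suppose Noah is a knave. Then Noah's statement "if Farah is a knave then Gus is a knight" would have to be false. Checking the 16 ways to assign the others, none is consistent with every speaker.
(For instance, with Gus=knight, Farah=knave, Rumi=knave, Bob=knight, Noah's claim "if Farah is a knave then Gus is a knight" comes out true where it would need to be false.)
So Noah must be a knight, making "if Farah is a knave then Gus is a knight" true. Taking Noah=knight, Gus=knight, Farah=knave, Rumi=knave, Bob=knight, each remaining statement checks out:
  Gus (knight): "at least one of Noah, Gus, Farah, Rumi, and Bob is a knight" — true. ✓
  Farah (knave): "Bob is a knave exactly when Bob is a knight" — false. ✓
  Rumi (knave): "if Gus is a knight, then Gus is a knave" — false. ✓
  Bob (knight): "if Gus is a knave then Noah is a knight" — true. ✓
This is the unique consistent assignment.

Noah is a knight, Gus is a knight, Farah is a knave, Rumi is a knave, and Bob is a knight.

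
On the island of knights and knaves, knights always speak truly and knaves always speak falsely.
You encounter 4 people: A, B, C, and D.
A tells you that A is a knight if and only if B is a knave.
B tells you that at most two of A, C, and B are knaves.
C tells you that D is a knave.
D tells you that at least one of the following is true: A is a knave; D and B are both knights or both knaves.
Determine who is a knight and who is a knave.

Suppose A is a knight. Then A's statement "A is a knight if and only if B is a knave" would have to be true. Checking the 8 ways to assign the others, none is consistent with every speaker.
(For instance, with B=knave, C=knave, D=knight, B's claim "at most two of A, C, and B are knaves" comes out true where it would need to be false.)
So A must be a knave, making "A is a knight if and only if B is a knave" false. Taking A=knave, B=knave, C=knave, D=knight, each remaining statement checks out:
  B (knave): "at most two of A, C, and B are knaves" — false. ✓
  C (knave): "D is a knave" — false. ✓
  D (knight): "at least one of the following is true: A is a knave; D and B are both knights or both knaves" — true. ✓
This is the unique consistent assignment.

A is a knave, B is a knave, C is a knave, and D is a knight.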